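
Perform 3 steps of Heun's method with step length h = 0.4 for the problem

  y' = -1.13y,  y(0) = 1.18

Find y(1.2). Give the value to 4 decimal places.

Heun: k1 = f(s_n, y_n); k2 = f(s_n + h, y_n + h·k1); y_{n+1} = y_n + (h/2)·(k1 + k2).
s=0.000000, y=1.180000:
  k1 = f(0.000000, 1.180000) = -1.333400
  k2 = f(0.400000, 0.646640) = -0.730703
  y ← 1.180000 + (0.4/2)·(-1.333400 + (-0.730703)) = 0.767179
s=0.400000, y=0.767179:
  k1 = f(0.400000, 0.767179) = -0.866913
  k2 = f(0.800000, 0.420414) = -0.475068
  y ← 0.767179 + (0.4/2)·(-0.866913 + (-0.475068)) = 0.498783
s=0.800000, y=0.498783:
  k1 = f(0.800000, 0.498783) = -0.563625
  k2 = f(1.200000, 0.273333) = -0.308867
  y ← 0.498783 + (0.4/2)·(-0.563625 + (-0.308867)) = 0.324285
y(1.2) ≈ 0.3243

0.3243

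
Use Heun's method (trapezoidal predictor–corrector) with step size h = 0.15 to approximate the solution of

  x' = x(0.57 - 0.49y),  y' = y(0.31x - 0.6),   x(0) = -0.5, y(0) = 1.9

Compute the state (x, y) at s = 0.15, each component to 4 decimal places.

Heun on (x,y): k1 = f(s_n, state_n); k2 = f(s_n + h, state_n + h·k1); state_{n+1} = state_n + (h/2)·(k1 + k2).
0.000000: (-0.500000, 1.900000)
  k1 = (0.180500, -1.434500)
  predictor → (-0.472925, 1.684825)
  k2 = (0.120863, -1.257902)
  → (-0.477398, 1.698070)
(x(0.15), y(0.15)) ≈ (-0.4774, 1.6981)

-0.4774, 1.6981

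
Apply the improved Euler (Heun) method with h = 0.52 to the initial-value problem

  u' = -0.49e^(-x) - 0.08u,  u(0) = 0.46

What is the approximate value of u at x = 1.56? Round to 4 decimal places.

0.0412

Heun: k1 = f(x_n, u_n); k2 = f(x_n + h, u_n + h·k1); u_{n+1} = u_n + (h/2)·(k1 + k2).
x=0.000000, u=0.460000:
  k1 = f(0.000000, 0.460000) = -0.526800
  k2 = f(0.520000, 0.186064) = -0.306200
  u ← 0.460000 + (0.52/2)·(-0.526800 + (-0.306200)) = 0.243420
x=0.520000, u=0.243420:
  k1 = f(0.520000, 0.243420) = -0.310789
  k2 = f(1.040000, 0.081810) = -0.179738
  u ← 0.243420 + (0.52/2)·(-0.310789 + (-0.179738)) = 0.115883
x=1.040000, u=0.115883:
  k1 = f(1.040000, 0.115883) = -0.182463
  k2 = f(1.560000, 0.021002) = -0.104647
  u ← 0.115883 + (0.52/2)·(-0.182463 + (-0.104647)) = 0.041234
u(1.56) ≈ 0.0412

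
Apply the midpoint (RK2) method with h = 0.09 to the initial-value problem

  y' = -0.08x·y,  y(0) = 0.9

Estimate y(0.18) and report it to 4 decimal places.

0.8988

Midpoint: k1 = f(x_n, y_n); k2 = f(x_n + h/2, y_n + (h/2)·k1); y_{n+1} = y_n + h·k2.
x=0.000000, y=0.900000:
  k1 = f(0.000000, 0.900000) = 0.000000
  k2 = f(0.045000, 0.900000) = -0.003240
  y ← 0.900000 + 0.09·(-0.003240) = 0.899708
x=0.090000, y=0.899708:
  k1 = f(0.090000, 0.899708) = -0.006478
  k2 = f(0.135000, 0.899417) = -0.009714
  y ← 0.899708 + 0.09·(-0.009714) = 0.898834
y(0.18) ≈ 0.8988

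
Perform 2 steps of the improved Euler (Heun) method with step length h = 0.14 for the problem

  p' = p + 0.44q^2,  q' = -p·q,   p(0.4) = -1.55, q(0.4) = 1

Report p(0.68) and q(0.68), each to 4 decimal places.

Heun on (p,q): k1 = f(x_n, state_n); k2 = f(x_n + h, state_n + h·k1); state_{n+1} = state_n + (h/2)·(k1 + k2).
0.400000: (-1.550000, 1.000000)
  k1 = (-1.110000, 1.550000)
  predictor → (-1.705400, 1.217000)
  k2 = (-1.053721, 2.075472)
  → (-1.701460, 1.253783)
0.540000: (-1.701460, 1.253783)
  k1 = (-1.009793, 2.133262)
  predictor → (-1.842831, 1.552440)
  k2 = (-0.782401, 2.860885)
  → (-1.826914, 1.603373)
(p(0.68), q(0.68)) ≈ (-1.8269, 1.6034)

-1.8269, 1.6034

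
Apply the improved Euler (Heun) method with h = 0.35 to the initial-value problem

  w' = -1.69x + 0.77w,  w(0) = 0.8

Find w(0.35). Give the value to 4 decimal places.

Heun: k1 = f(x_n, w_n); k2 = f(x_n + h, w_n + h·k1); w_{n+1} = w_n + (h/2)·(k1 + k2).
x=0.000000, w=0.800000:
  k1 = f(0.000000, 0.800000) = 0.616000
  k2 = f(0.350000, 1.015600) = 0.190512
  w ← 0.800000 + (0.35/2)·(0.616000 + 0.190512) = 0.941140
w(0.35) ≈ 0.9411

0.9411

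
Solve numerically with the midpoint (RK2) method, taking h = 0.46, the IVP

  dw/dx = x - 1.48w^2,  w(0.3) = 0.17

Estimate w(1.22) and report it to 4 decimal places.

0.6604

Midpoint: k1 = f(x_n, w_n); k2 = f(x_n + h/2, w_n + (h/2)·k1); w_{n+1} = w_n + h·k2.
x=0.300000, w=0.170000:
  k1 = f(0.300000, 0.170000) = 0.257228
  k2 = f(0.530000, 0.229162) = 0.452277
  w ← 0.170000 + 0.46·0.452277 = 0.378047
x=0.760000, w=0.378047:
  k1 = f(0.760000, 0.378047) = 0.548479
  k2 = f(0.990000, 0.504198) = 0.613762
  w ← 0.378047 + 0.46·0.613762 = 0.660378
w(1.22) ≈ 0.6604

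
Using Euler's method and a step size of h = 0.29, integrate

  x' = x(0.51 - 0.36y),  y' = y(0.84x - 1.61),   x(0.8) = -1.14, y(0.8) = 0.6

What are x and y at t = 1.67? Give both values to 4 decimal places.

Euler on (x,y): x_{n+1} = x_n + h·x', y_{n+1} = y_n + h·y'.
0.800000: (-1.140000, 0.600000); f=(-0.335160, -1.540560) → (-1.237196, 0.153238)
1.090000: (-1.237196, 0.153238); f=(-0.562720, -0.405964) → (-1.400385, 0.035508)
1.380000: (-1.400385, 0.035508); f=(-0.696295, -0.098937) → (-1.602311, 0.006816)
(x(1.67), y(1.67)) ≈ (-1.6023, 0.0068)

-1.6023, 0.0068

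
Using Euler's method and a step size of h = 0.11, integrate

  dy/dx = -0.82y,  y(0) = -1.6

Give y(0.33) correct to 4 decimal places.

-1.2049

Euler: y_{n+1} = y_n + h·f(x_n, y_n).
x=0.000000, y=-1.600000: f=1.312000 → y ← -1.600000 + 0.11·1.312000 = -1.455680
x=0.110000, y=-1.455680: f=1.193658 → y ← -1.455680 + 0.11·1.193658 = -1.324378
x=0.220000, y=-1.324378: f=1.085990 → y ← -1.324378 + 0.11·1.085990 = -1.204919
y(0.33) ≈ -1.2049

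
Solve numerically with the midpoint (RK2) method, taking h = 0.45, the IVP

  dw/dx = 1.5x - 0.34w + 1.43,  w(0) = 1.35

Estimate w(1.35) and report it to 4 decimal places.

3.5938

Midpoint: k1 = f(x_n, w_n); k2 = f(x_n + h/2, w_n + (h/2)·k1); w_{n+1} = w_n + h·k2.
x=0.000000, w=1.350000:
  k1 = f(0.000000, 1.350000) = 0.971000
  k2 = f(0.225000, 1.568475) = 1.234218
  w ← 1.350000 + 0.45·1.234218 = 1.905398
x=0.450000, w=1.905398:
  k1 = f(0.450000, 1.905398) = 1.457165
  k2 = f(0.675000, 2.233260) = 1.683191
  w ← 1.905398 + 0.45·1.683191 = 2.662834
x=0.900000, w=2.662834:
  k1 = f(0.900000, 2.662834) = 1.874636
  k2 = f(1.125000, 3.084628) = 2.068727
  w ← 2.662834 + 0.45·2.068727 = 3.593761
w(1.35) ≈ 3.5938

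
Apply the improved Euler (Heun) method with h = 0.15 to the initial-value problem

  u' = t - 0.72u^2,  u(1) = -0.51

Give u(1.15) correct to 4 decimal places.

-0.3709

Heun: k1 = f(t_n, u_n); k2 = f(t_n + h, u_n + h·k1); u_{n+1} = u_n + (h/2)·(k1 + k2).
t=1.000000, u=-0.510000:
  k1 = f(1.000000, -0.510000) = 0.812728
  k2 = f(1.150000, -0.388091) = 1.041558
  u ← -0.510000 + (0.15/2)·(0.812728 + 1.041558) = -0.370929
u(1.15) ≈ -0.3709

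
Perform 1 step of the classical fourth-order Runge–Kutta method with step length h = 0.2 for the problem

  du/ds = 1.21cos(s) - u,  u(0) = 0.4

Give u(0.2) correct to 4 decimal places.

0.5453

RK4: k1 = f(s_n, u_n); k2 = f(s_n + h/2, u_n + (h/2)·k1); k3 = f(s_n + h/2, u_n + (h/2)·k2); k4 = f(s_n + h, u_n + h·k3); u_{n+1} = u_n + (h/6)·(k1 + 2k2 + 2k3 + k4).
s=0.000000, u=0.400000:
  k1 = f(0.000000, 0.400000) = 0.810000
  k2 = f(0.100000, 0.481000) = 0.722955
  k3 = f(0.100000, 0.472296) = 0.731660
  k4 = f(0.200000, 0.546332) = 0.639549
  u ← 0.400000 + (0.2/6)·(k1 + 2k2 + 2k3 + k4) = 0.545293
u(0.2) ≈ 0.5453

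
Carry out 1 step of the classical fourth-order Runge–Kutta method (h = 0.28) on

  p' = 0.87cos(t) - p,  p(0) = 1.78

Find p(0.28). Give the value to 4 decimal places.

RK4: k1 = f(t_n, p_n); k2 = f(t_n + h/2, p_n + (h/2)·k1); k3 = f(t_n + h/2, p_n + (h/2)·k2); k4 = f(t_n + h, p_n + h·k3); p_{n+1} = p_n + (h/6)·(k1 + 2k2 + 2k3 + k4).
t=0.000000, p=1.780000:
  k1 = f(0.000000, 1.780000) = -0.910000
  k2 = f(0.140000, 1.652600) = -0.791112
  k3 = f(0.140000, 1.669244) = -0.807756
  k4 = f(0.280000, 1.553828) = -0.717710
  p ← 1.780000 + (0.28/6)·(k1 + 2k2 + 2k3 + k4) = 1.554812
p(0.28) ≈ 1.5548

1.5548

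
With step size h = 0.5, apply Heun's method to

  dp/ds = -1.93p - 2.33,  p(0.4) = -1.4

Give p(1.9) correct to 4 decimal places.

Heun: k1 = f(s_n, p_n); k2 = f(s_n + h, p_n + h·k1); p_{n+1} = p_n + (h/2)·(k1 + k2).
s=0.400000, p=-1.400000:
  k1 = f(0.400000, -1.400000) = 0.372000
  k2 = f(0.900000, -1.214000) = 0.013020
  p ← -1.400000 + (0.5/2)·(0.372000 + 0.013020) = -1.303745
s=0.900000, p=-1.303745:
  k1 = f(0.900000, -1.303745) = 0.186228
  k2 = f(1.400000, -1.210631) = 0.006518
  p ← -1.303745 + (0.5/2)·(0.186228 + 0.006518) = -1.255559
s=1.400000, p=-1.255559:
  k1 = f(1.400000, -1.255559) = 0.093228
  k2 = f(1.900000, -1.208945) = 0.003263
  p ← -1.255559 + (0.5/2)·(0.093228 + 0.003263) = -1.231436
p(1.9) ≈ -1.2314

-1.2314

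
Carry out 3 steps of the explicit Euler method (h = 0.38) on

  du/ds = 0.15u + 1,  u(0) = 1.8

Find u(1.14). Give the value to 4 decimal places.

Euler: u_{n+1} = u_n + h·f(s_n, u_n).
s=0.000000, u=1.800000: f=1.270000 → u ← 1.800000 + 0.38·1.270000 = 2.282600
s=0.380000, u=2.282600: f=1.342390 → u ← 2.282600 + 0.38·1.342390 = 2.792708
s=0.760000, u=2.792708: f=1.418906 → u ← 2.792708 + 0.38·1.418906 = 3.331893
u(1.14) ≈ 3.3319

3.3319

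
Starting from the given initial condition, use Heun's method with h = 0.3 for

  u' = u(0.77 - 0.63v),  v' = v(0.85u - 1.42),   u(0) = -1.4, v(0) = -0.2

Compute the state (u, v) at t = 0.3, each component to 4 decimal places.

Heun on (u,v): k1 = f(t_n, state_n); k2 = f(t_n + h, state_n + h·k1); state_{n+1} = state_n + (h/2)·(k1 + k2).
0.000000: (-1.400000, -0.200000)
  k1 = (-1.254400, 0.522000)
  predictor → (-1.776320, -0.043400)
  k2 = (-1.416335, 0.127156)
  → (-1.800610, -0.102627)
(u(0.3), v(0.3)) ≈ (-1.8006, -0.1026)

-1.8006, -0.1026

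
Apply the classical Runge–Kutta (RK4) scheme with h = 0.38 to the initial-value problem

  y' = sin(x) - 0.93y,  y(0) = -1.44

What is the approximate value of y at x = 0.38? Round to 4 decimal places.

RK4: k1 = f(x_n, y_n); k2 = f(x_n + h/2, y_n + (h/2)·k1); k3 = f(x_n + h/2, y_n + (h/2)·k2); k4 = f(x_n + h, y_n + h·k3); y_{n+1} = y_n + (h/6)·(k1 + 2k2 + 2k3 + k4).
x=0.000000, y=-1.440000:
  k1 = f(0.000000, -1.440000) = 1.339200
  k2 = f(0.190000, -1.185552) = 1.291422
  k3 = f(0.190000, -1.194630) = 1.299865
  k4 = f(0.380000, -0.946051) = 1.250748
  y ← -1.440000 + (0.38/6)·(k1 + 2k2 + 2k3 + k4) = -0.947740
y(0.38) ≈ -0.9477

-0.9477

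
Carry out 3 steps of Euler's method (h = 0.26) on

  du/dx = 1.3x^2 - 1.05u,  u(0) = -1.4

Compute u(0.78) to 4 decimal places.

-0.4299

Euler: u_{n+1} = u_n + h·f(x_n, u_n).
x=0.000000, u=-1.400000: f=1.470000 → u ← -1.400000 + 0.26·1.470000 = -1.017800
x=0.260000, u=-1.017800: f=1.156570 → u ← -1.017800 + 0.26·1.156570 = -0.717092
x=0.520000, u=-0.717092: f=1.104466 → u ← -0.717092 + 0.26·1.104466 = -0.429931
u(0.78) ≈ -0.4299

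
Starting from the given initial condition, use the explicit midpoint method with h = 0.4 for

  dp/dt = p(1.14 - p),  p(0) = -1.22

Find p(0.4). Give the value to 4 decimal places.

Midpoint: k1 = f(t_n, p_n); k2 = f(t_n + h/2, p_n + (h/2)·k1); p_{n+1} = p_n + h·k2.
t=0.000000, p=-1.220000:
  k1 = f(0.000000, -1.220000) = -2.879200
  k2 = f(0.200000, -1.795840) = -5.272299
  p ← -1.220000 + 0.4·(-5.272299) = -3.328920
p(0.4) ≈ -3.3289

-3.3289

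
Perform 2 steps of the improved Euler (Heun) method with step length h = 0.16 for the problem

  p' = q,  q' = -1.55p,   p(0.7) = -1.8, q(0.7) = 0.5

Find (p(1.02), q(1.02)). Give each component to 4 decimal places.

Heun on (p,q): k1 = f(t_n, state_n); k2 = f(t_n + h, state_n + h·k1); state_{n+1} = state_n + (h/2)·(k1 + k2).
0.700000: (-1.800000, 0.500000)
  k1 = (0.500000, 2.790000)
  predictor → (-1.720000, 0.946400)
  k2 = (0.946400, 2.666000)
  → (-1.684288, 0.936480)
0.860000: (-1.684288, 0.936480)
  k1 = (0.936480, 2.610646)
  predictor → (-1.534451, 1.354183)
  k2 = (1.354183, 2.378399)
  → (-1.501035, 1.335604)
(p(1.02), q(1.02)) ≈ (-1.5010, 1.3356)

-1.5010, 1.3356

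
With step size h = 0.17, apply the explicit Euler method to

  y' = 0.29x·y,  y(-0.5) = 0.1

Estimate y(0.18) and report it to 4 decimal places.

0.0952

Euler: y_{n+1} = y_n + h·f(x_n, y_n).
x=-0.500000, y=0.100000: f=-0.014500 → y ← 0.100000 + 0.17·(-0.014500) = 0.097535
x=-0.330000, y=0.097535: f=-0.009334 → y ← 0.097535 + 0.17·(-0.009334) = 0.095948
x=-0.160000, y=0.095948: f=-0.004452 → y ← 0.095948 + 0.17·(-0.004452) = 0.095191
x=0.010000, y=0.095191: f=0.000276 → y ← 0.095191 + 0.17·0.000276 = 0.095238
y(0.18) ≈ 0.0952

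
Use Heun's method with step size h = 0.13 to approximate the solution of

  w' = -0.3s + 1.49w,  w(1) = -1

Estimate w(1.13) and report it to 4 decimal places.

-1.2578

Heun: k1 = f(s_n, w_n); k2 = f(s_n + h, w_n + h·k1); w_{n+1} = w_n + (h/2)·(k1 + k2).
s=1.000000, w=-1.000000:
  k1 = f(1.000000, -1.000000) = -1.790000
  k2 = f(1.130000, -1.232700) = -2.175723
  w ← -1.000000 + (0.13/2)·(-1.790000 + (-2.175723)) = -1.257772
w(1.13) ≈ -1.2578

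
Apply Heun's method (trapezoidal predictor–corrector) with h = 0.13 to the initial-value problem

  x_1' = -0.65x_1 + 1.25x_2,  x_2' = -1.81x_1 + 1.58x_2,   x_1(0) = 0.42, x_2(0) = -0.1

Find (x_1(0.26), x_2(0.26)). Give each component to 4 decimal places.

0.2858, -0.3623

Heun on (x_1,x_2): k1 = f(s_n, state_n); k2 = f(s_n + h, state_n + h·k1); state_{n+1} = state_n + (h/2)·(k1 + k2).
0.000000: (0.420000, -0.100000)
  k1 = (-0.398000, -0.918200)
  predictor → (0.368260, -0.219366)
  k2 = (-0.513576, -1.013149)
  → (0.360748, -0.225538)
0.130000: (0.360748, -0.225538)
  k1 = (-0.516408, -1.009303)
  predictor → (0.293614, -0.356747)
  k2 = (-0.636783, -1.095102)
  → (0.285790, -0.362324)
(x_1(0.26), x_2(0.26)) ≈ (0.2858, -0.3623)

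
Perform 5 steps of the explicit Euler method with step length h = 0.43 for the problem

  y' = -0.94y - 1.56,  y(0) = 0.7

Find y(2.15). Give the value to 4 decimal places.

Euler: y_{n+1} = y_n + h·f(x_n, y_n).
x=0.000000, y=0.700000: f=-2.218000 → y ← 0.700000 + 0.43·(-2.218000) = -0.253740
x=0.430000, y=-0.253740: f=-1.321484 → y ← -0.253740 + 0.43·(-1.321484) = -0.821978
x=0.860000, y=-0.821978: f=-0.787340 → y ← -0.821978 + 0.43·(-0.787340) = -1.160535
x=1.290000, y=-1.160535: f=-0.469097 → y ← -1.160535 + 0.43·(-0.469097) = -1.362247
x=1.720000, y=-1.362247: f=-0.279488 → y ← -1.362247 + 0.43·(-0.279488) = -1.482426
y(2.15) ≈ -1.4824

-1.4824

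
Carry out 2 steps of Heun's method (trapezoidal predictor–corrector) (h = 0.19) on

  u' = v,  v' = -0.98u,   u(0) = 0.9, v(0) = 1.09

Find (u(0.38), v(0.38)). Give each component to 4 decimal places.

Heun on (u,v): k1 = f(t_n, state_n); k2 = f(t_n + h, state_n + h·k1); state_{n+1} = state_n + (h/2)·(k1 + k2).
0.000000: (0.900000, 1.090000)
  k1 = (1.090000, -0.882000)
  predictor → (1.107100, 0.922420)
  k2 = (0.922420, -1.084958)
  → (1.091180, 0.903139)
0.190000: (1.091180, 0.903139)
  k1 = (0.903139, -1.069356)
  predictor → (1.262776, 0.699961)
  k2 = (0.699961, -1.237521)
  → (1.243474, 0.683986)
(u(0.38), v(0.38)) ≈ (1.2435, 0.6840)

1.2435, 0.6840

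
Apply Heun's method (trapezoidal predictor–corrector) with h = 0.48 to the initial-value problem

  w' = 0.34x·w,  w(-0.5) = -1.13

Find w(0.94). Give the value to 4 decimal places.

-1.2554

Heun: k1 = f(x_n, w_n); k2 = f(x_n + h, w_n + h·k1); w_{n+1} = w_n + (h/2)·(k1 + k2).
x=-0.500000, w=-1.130000:
  k1 = f(-0.500000, -1.130000) = 0.192100
  k2 = f(-0.020000, -1.037792) = 0.007057
  w ← -1.130000 + (0.48/2)·(0.192100 + 0.007057) = -1.082202
x=-0.020000, w=-1.082202:
  k1 = f(-0.020000, -1.082202) = 0.007359
  k2 = f(0.460000, -1.078670) = -0.168704
  w ← -1.082202 + (0.48/2)·(0.007359 + (-0.168704)) = -1.120925
x=0.460000, w=-1.120925:
  k1 = f(0.460000, -1.120925) = -0.175313
  k2 = f(0.940000, -1.205075) = -0.385142
  w ← -1.120925 + (0.48/2)·(-0.175313 + (-0.385142)) = -1.255434
w(0.94) ≈ -1.2554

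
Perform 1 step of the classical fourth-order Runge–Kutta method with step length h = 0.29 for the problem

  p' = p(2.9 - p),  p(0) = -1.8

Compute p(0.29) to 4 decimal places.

RK4: k1 = f(s_n, p_n); k2 = f(s_n + h/2, p_n + (h/2)·k1); k3 = f(s_n + h/2, p_n + (h/2)·k2); k4 = f(s_n + h, p_n + h·k3); p_{n+1} = p_n + (h/6)·(k1 + 2k2 + 2k3 + k4).
s=0.000000, p=-1.800000:
  k1 = f(0.000000, -1.800000) = -8.460000
  k2 = f(0.145000, -3.026700) = -17.938343
  k3 = f(0.145000, -4.401060) = -32.132400
  k4 = f(0.290000, -11.118396) = -155.862077
  p ← -1.800000 + (0.29/6)·(k1 + 2k2 + 2k3 + k4) = -14.582406
p(0.29) ≈ -14.5824

-14.5824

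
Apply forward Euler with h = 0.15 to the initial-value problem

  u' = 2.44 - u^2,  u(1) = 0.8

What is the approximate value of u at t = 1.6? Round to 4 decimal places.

Euler: u_{n+1} = u_n + h·f(t_n, u_n).
t=1.000000, u=0.800000: f=1.800000 → u ← 0.800000 + 0.15·1.800000 = 1.070000
t=1.150000, u=1.070000: f=1.295100 → u ← 1.070000 + 0.15·1.295100 = 1.264265
t=1.300000, u=1.264265: f=0.841634 → u ← 1.264265 + 0.15·0.841634 = 1.390510
t=1.450000, u=1.390510: f=0.506482 → u ← 1.390510 + 0.15·0.506482 = 1.466482
u(1.6) ≈ 1.4665

1.4665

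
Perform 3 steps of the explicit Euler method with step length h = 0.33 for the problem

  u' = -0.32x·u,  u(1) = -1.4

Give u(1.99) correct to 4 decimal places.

-0.8876

Euler: u_{n+1} = u_n + h·f(x_n, u_n).
x=1.000000, u=-1.400000: f=0.448000 → u ← -1.400000 + 0.33·0.448000 = -1.252160
x=1.330000, u=-1.252160: f=0.532919 → u ← -1.252160 + 0.33·0.532919 = -1.076297
x=1.660000, u=-1.076297: f=0.571729 → u ← -1.076297 + 0.33·0.571729 = -0.887626
u(1.99) ≈ -0.8876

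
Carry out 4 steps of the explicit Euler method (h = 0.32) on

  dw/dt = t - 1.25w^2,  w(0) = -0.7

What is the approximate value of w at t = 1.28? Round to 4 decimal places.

-1.8916

Euler: w_{n+1} = w_n + h·f(t_n, w_n).
t=0.000000, w=-0.700000: f=-0.612500 → w ← -0.700000 + 0.32·(-0.612500) = -0.896000
t=0.320000, w=-0.896000: f=-0.683520 → w ← -0.896000 + 0.32·(-0.683520) = -1.114726
t=0.640000, w=-1.114726: f=-0.913269 → w ← -1.114726 + 0.32·(-0.913269) = -1.406972
t=0.960000, w=-1.406972: f=-1.514464 → w ← -1.406972 + 0.32·(-1.514464) = -1.891601
w(1.28) ≈ -1.8916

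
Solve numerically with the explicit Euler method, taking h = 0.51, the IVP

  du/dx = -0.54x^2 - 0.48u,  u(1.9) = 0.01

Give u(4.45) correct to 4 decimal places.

-9.0712

Euler: u_{n+1} = u_n + h·f(x_n, u_n).
x=1.900000, u=0.010000: f=-1.954200 → u ← 0.010000 + 0.51·(-1.954200) = -0.986642
x=2.410000, u=-0.986642: f=-2.662786 → u ← -0.986642 + 0.51·(-2.662786) = -2.344663
x=2.920000, u=-2.344663: f=-3.478818 → u ← -2.344663 + 0.51·(-3.478818) = -4.118860
x=3.430000, u=-4.118860: f=-4.375993 → u ← -4.118860 + 0.51·(-4.375993) = -6.350616
x=3.940000, u=-6.350616: f=-5.334448 → u ← -6.350616 + 0.51·(-5.334448) = -9.071185
u(4.45) ≈ -9.0712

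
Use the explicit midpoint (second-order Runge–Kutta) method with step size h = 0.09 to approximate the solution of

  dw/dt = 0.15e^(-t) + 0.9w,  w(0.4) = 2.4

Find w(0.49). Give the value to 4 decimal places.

Midpoint: k1 = f(t_n, w_n); k2 = f(t_n + h/2, w_n + (h/2)·k1); w_{n+1} = w_n + h·k2.
t=0.400000, w=2.400000:
  k1 = f(0.400000, 2.400000) = 2.260548
  k2 = f(0.445000, 2.501725) = 2.347676
  w ← 2.400000 + 0.09·2.347676 = 2.611291
w(0.49) ≈ 2.6113

2.6113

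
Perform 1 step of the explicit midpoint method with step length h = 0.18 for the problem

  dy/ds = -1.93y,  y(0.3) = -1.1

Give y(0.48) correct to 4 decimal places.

Midpoint: k1 = f(s_n, y_n); k2 = f(s_n + h/2, y_n + (h/2)·k1); y_{n+1} = y_n + h·k2.
s=0.300000, y=-1.100000:
  k1 = f(0.300000, -1.100000) = 2.123000
  k2 = f(0.390000, -0.908930) = 1.754235
  y ← -1.100000 + 0.18·1.754235 = -0.784238
y(0.48) ≈ -0.7842

-0.7842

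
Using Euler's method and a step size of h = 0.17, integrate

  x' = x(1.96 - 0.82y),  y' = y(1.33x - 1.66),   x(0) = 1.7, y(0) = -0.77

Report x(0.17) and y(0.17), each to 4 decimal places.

Euler on (x,y): x_{n+1} = x_n + h·x', y_{n+1} = y_n + h·y'.
0.000000: (1.700000, -0.770000); f=(4.405380, -0.462770) → (2.448915, -0.848671)
(x(0.17), y(0.17)) ≈ (2.4489, -0.8487)

2.4489, -0.8487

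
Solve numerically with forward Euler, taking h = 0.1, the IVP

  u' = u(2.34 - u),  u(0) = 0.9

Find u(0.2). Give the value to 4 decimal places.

1.1645

Euler: u_{n+1} = u_n + h·f(t_n, u_n).
t=0.000000, u=0.900000: f=1.296000 → u ← 0.900000 + 0.1·1.296000 = 1.029600
t=0.100000, u=1.029600: f=1.349188 → u ← 1.029600 + 0.1·1.349188 = 1.164519
u(0.2) ≈ 1.1645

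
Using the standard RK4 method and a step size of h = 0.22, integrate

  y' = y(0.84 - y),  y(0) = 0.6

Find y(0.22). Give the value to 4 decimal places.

0.6304

RK4: k1 = f(t_n, y_n); k2 = f(t_n + h/2, y_n + (h/2)·k1); k3 = f(t_n + h/2, y_n + (h/2)·k2); k4 = f(t_n + h, y_n + h·k3); y_{n+1} = y_n + (h/6)·(k1 + 2k2 + 2k3 + k4).
t=0.000000, y=0.600000:
  k1 = f(0.000000, 0.600000) = 0.144000
  k2 = f(0.110000, 0.615840) = 0.138047
  k3 = f(0.110000, 0.615185) = 0.138303
  k4 = f(0.220000, 0.630427) = 0.132121
  y ← 0.600000 + (0.22/6)·(k1 + 2k2 + 2k3 + k4) = 0.630390
y(0.22) ≈ 0.6304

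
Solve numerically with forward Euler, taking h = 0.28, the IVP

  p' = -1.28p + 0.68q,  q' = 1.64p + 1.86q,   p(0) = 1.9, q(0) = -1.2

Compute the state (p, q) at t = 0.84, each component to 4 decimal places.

0.1022, -1.3026

Euler on (p,q): p_{n+1} = p_n + h·p', q_{n+1} = q_n + h·q'.
0.000000: (1.900000, -1.200000); f=(-3.248000, 0.884000) → (0.990560, -0.952480)
0.280000: (0.990560, -0.952480); f=(-1.915603, -0.147094) → (0.454191, -0.993666)
0.560000: (0.454191, -0.993666); f=(-1.257058, -1.103346) → (0.102215, -1.302603)
(p(0.84), q(0.84)) ≈ (0.1022, -1.3026)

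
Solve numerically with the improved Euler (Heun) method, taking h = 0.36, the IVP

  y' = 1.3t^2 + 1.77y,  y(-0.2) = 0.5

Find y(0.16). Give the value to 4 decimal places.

Heun: k1 = f(t_n, y_n); k2 = f(t_n + h, y_n + h·k1); y_{n+1} = y_n + (h/2)·(k1 + k2).
t=-0.200000, y=0.500000:
  k1 = f(-0.200000, 0.500000) = 0.937000
  k2 = f(0.160000, 0.837320) = 1.515336
  y ← 0.500000 + (0.36/2)·(0.937000 + 1.515336) = 0.941421
y(0.16) ≈ 0.9414

0.9414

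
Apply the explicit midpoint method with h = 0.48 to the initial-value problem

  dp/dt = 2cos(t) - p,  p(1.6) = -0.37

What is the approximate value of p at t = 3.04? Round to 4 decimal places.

-1.2511

Midpoint: k1 = f(t_n, p_n); k2 = f(t_n + h/2, p_n + (h/2)·k1); p_{n+1} = p_n + h·k2.
t=1.600000, p=-0.370000:
  k1 = f(1.600000, -0.370000) = 0.311601
  k2 = f(1.840000, -0.295216) = -0.236712
  p ← -0.370000 + 0.48·(-0.236712) = -0.483622
t=2.080000, p=-0.483622:
  k1 = f(2.080000, -0.483622) = -0.491342
  k2 = f(2.320000, -0.601544) = -0.760568
  p ← -0.483622 + 0.48·(-0.760568) = -0.848694
t=2.560000, p=-0.848694:
  k1 = f(2.560000, -0.848694) = -0.822483
  k2 = f(2.800000, -1.046090) = -0.838354
  p ← -0.848694 + 0.48·(-0.838354) = -1.251104
p(3.04) ≈ -1.2511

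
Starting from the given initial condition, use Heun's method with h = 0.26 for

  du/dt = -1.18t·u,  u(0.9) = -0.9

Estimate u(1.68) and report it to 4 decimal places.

-0.2864

Heun: k1 = f(t_n, u_n); k2 = f(t_n + h, u_n + h·k1); u_{n+1} = u_n + (h/2)·(k1 + k2).
t=0.900000, u=-0.900000:
  k1 = f(0.900000, -0.900000) = 0.955800
  k2 = f(1.160000, -0.651492) = 0.891762
  u ← -0.900000 + (0.26/2)·(0.955800 + 0.891762) = -0.659817
t=1.160000, u=-0.659817:
  k1 = f(1.160000, -0.659817) = 0.903157
  k2 = f(1.420000, -0.424996) = 0.712123
  u ← -0.659817 + (0.26/2)·(0.903157 + 0.712123) = -0.449830
t=1.420000, u=-0.449830:
  k1 = f(1.420000, -0.449830) = 0.753736
  k2 = f(1.680000, -0.253859) = 0.503250
  u ← -0.449830 + (0.26/2)·(0.753736 + 0.503250) = -0.286422
u(1.68) ≈ -0.2864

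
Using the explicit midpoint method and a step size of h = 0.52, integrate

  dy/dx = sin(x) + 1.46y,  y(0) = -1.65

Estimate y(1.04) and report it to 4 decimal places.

Midpoint: k1 = f(x_n, y_n); k2 = f(x_n + h/2, y_n + (h/2)·k1); y_{n+1} = y_n + h·k2.
x=0.000000, y=-1.650000:
  k1 = f(0.000000, -1.650000) = -2.409000
  k2 = f(0.260000, -2.276340) = -3.066376
  y ← -1.650000 + 0.52·(-3.066376) = -3.244515
x=0.520000, y=-3.244515:
  k1 = f(0.520000, -3.244515) = -4.240112
  k2 = f(0.780000, -4.346945) = -5.643260
  y ← -3.244515 + 0.52·(-5.643260) = -6.179011
y(1.04) ≈ -6.1790

-6.1790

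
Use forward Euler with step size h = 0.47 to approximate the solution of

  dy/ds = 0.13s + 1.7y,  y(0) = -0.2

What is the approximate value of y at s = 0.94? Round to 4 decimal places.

Euler: y_{n+1} = y_n + h·f(s_n, y_n).
s=0.000000, y=-0.200000: f=-0.340000 → y ← -0.200000 + 0.47·(-0.340000) = -0.359800
s=0.470000, y=-0.359800: f=-0.550560 → y ← -0.359800 + 0.47·(-0.550560) = -0.618563
y(0.94) ≈ -0.6186

-0.6186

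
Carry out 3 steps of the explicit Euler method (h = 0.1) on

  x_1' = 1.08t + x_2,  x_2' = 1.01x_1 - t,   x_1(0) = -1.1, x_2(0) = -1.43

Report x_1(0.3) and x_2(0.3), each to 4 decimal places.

Euler on (x_1,x_2): x_1_{n+1} = x_1_n + h·x_1', x_2_{n+1} = x_2_n + h·x_2'.
0.000000: (-1.100000, -1.430000); f=(-1.430000, -1.111000) → (-1.243000, -1.541100)
0.100000: (-1.243000, -1.541100); f=(-1.433100, -1.355430) → (-1.386310, -1.676643)
0.200000: (-1.386310, -1.676643); f=(-1.460643, -1.600173) → (-1.532374, -1.836660)
(x_1(0.3), x_2(0.3)) ≈ (-1.5324, -1.8367)

-1.5324, -1.8367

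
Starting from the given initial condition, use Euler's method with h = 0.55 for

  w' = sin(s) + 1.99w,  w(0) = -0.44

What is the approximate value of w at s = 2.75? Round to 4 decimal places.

-11.3511

Euler: w_{n+1} = w_n + h·f(s_n, w_n).
s=0.000000, w=-0.440000: f=-0.875600 → w ← -0.440000 + 0.55·(-0.875600) = -0.921580
s=0.550000, w=-0.921580: f=-1.311257 → w ← -0.921580 + 0.55·(-1.311257) = -1.642771
s=1.100000, w=-1.642771: f=-2.377908 → w ← -1.642771 + 0.55·(-2.377908) = -2.950621
s=1.650000, w=-2.950621: f=-4.874870 → w ← -2.950621 + 0.55·(-4.874870) = -5.631799
s=2.200000, w=-5.631799: f=-10.398783 → w ← -5.631799 + 0.55·(-10.398783) = -11.351130
w(2.75) ≈ -11.3511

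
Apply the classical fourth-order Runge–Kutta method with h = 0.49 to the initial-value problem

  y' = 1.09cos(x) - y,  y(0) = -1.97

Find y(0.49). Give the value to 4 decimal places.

-0.8041

RK4: k1 = f(x_n, y_n); k2 = f(x_n + h/2, y_n + (h/2)·k1); k3 = f(x_n + h/2, y_n + (h/2)·k2); k4 = f(x_n + h, y_n + h·k3); y_{n+1} = y_n + (h/6)·(k1 + 2k2 + 2k3 + k4).
x=0.000000, y=-1.970000:
  k1 = f(0.000000, -1.970000) = 3.060000
  k2 = f(0.245000, -1.220300) = 2.277750
  k3 = f(0.245000, -1.411951) = 2.469401
  k4 = f(0.490000, -0.759994) = 1.721736
  y ← -1.970000 + (0.49/6)·(k1 + 2k2 + 2k3 + k4) = -0.804124
y(0.49) ≈ -0.8041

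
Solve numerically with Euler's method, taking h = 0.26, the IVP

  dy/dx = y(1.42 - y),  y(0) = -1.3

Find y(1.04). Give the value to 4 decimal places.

-44.8694

Euler: y_{n+1} = y_n + h·f(x_n, y_n).
x=0.000000, y=-1.300000: f=-3.536000 → y ← -1.300000 + 0.26·(-3.536000) = -2.219360
x=0.260000, y=-2.219360: f=-8.077050 → y ← -2.219360 + 0.26·(-8.077050) = -4.319393
x=0.520000, y=-4.319393: f=-24.790694 → y ← -4.319393 + 0.26·(-24.790694) = -10.764973
x=0.780000, y=-10.764973: f=-131.170915 → y ← -10.764973 + 0.26·(-131.170915) = -44.869411
y(1.04) ≈ -44.8694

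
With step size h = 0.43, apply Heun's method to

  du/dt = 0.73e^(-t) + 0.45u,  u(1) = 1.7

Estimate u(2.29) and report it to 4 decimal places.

Heun: k1 = f(t_n, u_n); k2 = f(t_n + h, u_n + h·k1); u_{n+1} = u_n + (h/2)·(k1 + k2).
t=1.000000, u=1.700000:
  k1 = f(1.000000, 1.700000) = 1.033552
  k2 = f(1.430000, 2.144427) = 1.139688
  u ← 1.700000 + (0.43/2)·(1.033552 + 1.139688) = 2.167247
t=1.430000, u=2.167247:
  k1 = f(1.430000, 2.167247) = 1.149956
  k2 = f(1.860000, 2.661728) = 1.311419
  u ← 2.167247 + (0.43/2)·(1.149956 + 1.311419) = 2.696442
t=1.860000, u=2.696442:
  k1 = f(1.860000, 2.696442) = 1.327040
  k2 = f(2.290000, 3.267069) = 1.544106
  u ← 2.696442 + (0.43/2)·(1.327040 + 1.544106) = 3.313739
u(2.29) ≈ 3.3137

3.3137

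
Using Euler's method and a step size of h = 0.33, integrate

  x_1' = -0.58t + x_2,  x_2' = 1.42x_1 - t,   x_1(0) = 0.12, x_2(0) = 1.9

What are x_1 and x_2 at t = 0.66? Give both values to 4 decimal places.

1.3294, 2.1974

Euler on (x_1,x_2): x_1_{n+1} = x_1_n + h·x_1', x_2_{n+1} = x_2_n + h·x_2'.
0.000000: (0.120000, 1.900000); f=(1.900000, 0.170400) → (0.747000, 1.956232)
0.330000: (0.747000, 1.956232); f=(1.764832, 0.730740) → (1.329395, 2.197376)
(x_1(0.66), x_2(0.66)) ≈ (1.3294, 2.1974)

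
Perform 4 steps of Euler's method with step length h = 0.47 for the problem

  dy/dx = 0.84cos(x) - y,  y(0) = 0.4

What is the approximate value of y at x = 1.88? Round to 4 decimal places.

Euler: y_{n+1} = y_n + h·f(x_n, y_n).
x=0.000000, y=0.400000: f=0.440000 → y ← 0.400000 + 0.47·0.440000 = 0.606800
x=0.470000, y=0.606800: f=0.142117 → y ← 0.606800 + 0.47·0.142117 = 0.673595
x=0.940000, y=0.673595: f=-0.178173 → y ← 0.673595 + 0.47·(-0.178173) = 0.589854
x=1.410000, y=0.589854: f=-0.455366 → y ← 0.589854 + 0.47·(-0.455366) = 0.375832
y(1.88) ≈ 0.3758

0.3758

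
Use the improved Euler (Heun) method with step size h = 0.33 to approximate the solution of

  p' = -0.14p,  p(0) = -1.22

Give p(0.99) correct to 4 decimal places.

Heun: k1 = f(s_n, p_n); k2 = f(s_n + h, p_n + h·k1); p_{n+1} = p_n + (h/2)·(k1 + k2).
s=0.000000, p=-1.220000:
  k1 = f(0.000000, -1.220000) = 0.170800
  k2 = f(0.330000, -1.163636) = 0.162909
  p ← -1.220000 + (0.33/2)·(0.170800 + 0.162909) = -1.164938
s=0.330000, p=-1.164938:
  k1 = f(0.330000, -1.164938) = 0.163091
  k2 = f(0.660000, -1.111118) = 0.155557
  p ← -1.164938 + (0.33/2)·(0.163091 + 0.155557) = -1.112361
s=0.660000, p=-1.112361:
  k1 = f(0.660000, -1.112361) = 0.155731
  k2 = f(0.990000, -1.060970) = 0.148536
  p ← -1.112361 + (0.33/2)·(0.155731 + 0.148536) = -1.062157
p(0.99) ≈ -1.0622

-1.0622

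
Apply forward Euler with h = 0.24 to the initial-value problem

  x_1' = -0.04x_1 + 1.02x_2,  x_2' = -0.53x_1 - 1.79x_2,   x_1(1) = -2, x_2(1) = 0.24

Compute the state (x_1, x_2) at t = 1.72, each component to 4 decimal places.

Euler on (x_1,x_2): x_1_{n+1} = x_1_n + h·x_1', x_2_{n+1} = x_2_n + h·x_2'.
1.000000: (-2.000000, 0.240000); f=(0.324800, 0.630400) → (-1.922048, 0.391296)
1.240000: (-1.922048, 0.391296); f=(0.476004, 0.318266) → (-1.807807, 0.467680)
1.480000: (-1.807807, 0.467680); f=(0.549346, 0.120991) → (-1.675964, 0.496718)
(x_1(1.72), x_2(1.72)) ≈ (-1.6760, 0.4967)

-1.6760, 0.4967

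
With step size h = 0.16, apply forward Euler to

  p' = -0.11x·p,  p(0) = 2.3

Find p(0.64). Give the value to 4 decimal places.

Euler: p_{n+1} = p_n + h·f(x_n, p_n).
x=0.000000, p=2.300000: f=0.000000 → p ← 2.300000 + 0.16·0.000000 = 2.300000
x=0.160000, p=2.300000: f=-0.040480 → p ← 2.300000 + 0.16·(-0.040480) = 2.293523
x=0.320000, p=2.293523: f=-0.080732 → p ← 2.293523 + 0.16·(-0.080732) = 2.280606
x=0.480000, p=2.280606: f=-0.120416 → p ← 2.280606 + 0.16·(-0.120416) = 2.261340
p(0.64) ≈ 2.2613

2.2613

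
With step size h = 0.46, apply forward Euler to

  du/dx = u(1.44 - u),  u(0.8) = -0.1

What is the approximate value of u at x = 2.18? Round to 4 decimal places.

-0.5351

Euler: u_{n+1} = u_n + h·f(x_n, u_n).
x=0.800000, u=-0.100000: f=-0.154000 → u ← -0.100000 + 0.46·(-0.154000) = -0.170840
x=1.260000, u=-0.170840: f=-0.275196 → u ← -0.170840 + 0.46·(-0.275196) = -0.297430
x=1.720000, u=-0.297430: f=-0.516764 → u ← -0.297430 + 0.46·(-0.516764) = -0.535142
u(2.18) ≈ -0.5351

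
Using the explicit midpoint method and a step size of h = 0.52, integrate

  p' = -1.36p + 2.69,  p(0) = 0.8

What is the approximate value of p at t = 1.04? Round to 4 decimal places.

1.6308

Midpoint: k1 = f(t_n, p_n); k2 = f(t_n + h/2, p_n + (h/2)·k1); p_{n+1} = p_n + h·k2.
t=0.000000, p=0.800000:
  k1 = f(0.000000, 0.800000) = 1.602000
  k2 = f(0.260000, 1.216520) = 1.035533
  p ← 0.800000 + 0.52·1.035533 = 1.338477
t=0.520000, p=1.338477:
  k1 = f(0.520000, 1.338477) = 0.869671
  k2 = f(0.780000, 1.564592) = 0.562155
  p ← 1.338477 + 0.52·0.562155 = 1.630798
p(1.04) ≈ 1.6308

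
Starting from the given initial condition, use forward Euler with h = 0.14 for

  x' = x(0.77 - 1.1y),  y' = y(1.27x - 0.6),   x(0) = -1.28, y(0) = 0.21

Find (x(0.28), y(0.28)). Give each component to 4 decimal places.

-1.4943, 0.0970

Euler on (x,y): x_{n+1} = x_n + h·x', y_{n+1} = y_n + h·y'.
0.000000: (-1.280000, 0.210000); f=(-0.689920, -0.467376) → (-1.376589, 0.144567)
0.140000: (-1.376589, 0.144567); f=(-0.841063, -0.339483) → (-1.494338, 0.097040)
(x(0.28), y(0.28)) ≈ (-1.4943, 0.0970)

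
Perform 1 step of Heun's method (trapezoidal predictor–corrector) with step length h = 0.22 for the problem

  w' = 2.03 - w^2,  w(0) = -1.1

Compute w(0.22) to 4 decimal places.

-0.8795

Heun: k1 = f(x_n, w_n); k2 = f(x_n + h, w_n + h·k1); w_{n+1} = w_n + (h/2)·(k1 + k2).
x=0.000000, w=-1.100000:
  k1 = f(0.000000, -1.100000) = 0.820000
  k2 = f(0.220000, -0.919600) = 1.184336
  w ← -1.100000 + (0.22/2)·(0.820000 + 1.184336) = -0.879523
w(0.22) ≈ -0.8795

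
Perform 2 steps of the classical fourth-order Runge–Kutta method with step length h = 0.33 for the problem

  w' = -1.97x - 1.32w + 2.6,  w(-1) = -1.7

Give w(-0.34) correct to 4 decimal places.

0.9736

RK4: k1 = f(x_n, w_n); k2 = f(x_n + h/2, w_n + (h/2)·k1); k3 = f(x_n + h/2, w_n + (h/2)·k2); k4 = f(x_n + h, w_n + h·k3); w_{n+1} = w_n + (h/6)·(k1 + 2k2 + 2k3 + k4).
x=-1.000000, w=-1.700000:
  k1 = f(-1.000000, -1.700000) = 6.814000
  k2 = f(-0.835000, -0.575690) = 5.004861
  k3 = f(-0.835000, -0.874198) = 5.398891
  k4 = f(-0.670000, 0.081634) = 3.812143
  w ← -1.700000 + (0.33/6)·(k1 + 2k2 + 2k3 + k4) = 0.028851
x=-0.670000, w=0.028851:
  k1 = f(-0.670000, 0.028851) = 3.881817
  k2 = f(-0.505000, 0.669350) = 2.711307
  k3 = f(-0.505000, 0.476216) = 2.966244
  k4 = f(-0.340000, 1.007711) = 1.939621
  w ← 0.028851 + (0.33/6)·(k1 + 2k2 + 2k3 + k4) = 0.973560
w(-0.34) ≈ 0.9736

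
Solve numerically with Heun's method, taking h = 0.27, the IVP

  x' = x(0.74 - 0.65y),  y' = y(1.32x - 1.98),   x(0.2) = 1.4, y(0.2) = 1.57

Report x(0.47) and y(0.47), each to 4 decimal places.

1.3043, 1.4864

Heun on (x,y): k1 = f(t_n, state_n); k2 = f(t_n + h, state_n + h·k1); state_{n+1} = state_n + (h/2)·(k1 + k2).
0.200000: (1.400000, 1.570000)
  k1 = (-0.392700, -0.207240)
  predictor → (1.293971, 1.514045)
  k2 = (-0.315896, -0.411757)
  → (1.304339, 1.486435)
(x(0.47), y(0.47)) ≈ (1.3043, 1.4864)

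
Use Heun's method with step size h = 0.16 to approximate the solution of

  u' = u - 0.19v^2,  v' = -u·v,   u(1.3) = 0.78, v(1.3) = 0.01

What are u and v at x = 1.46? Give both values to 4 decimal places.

0.9148, 0.0087

Heun on (u,v): k1 = f(x_n, state_n); k2 = f(x_n + h, state_n + h·k1); state_{n+1} = state_n + (h/2)·(k1 + k2).
1.300000: (0.780000, 0.010000)
  k1 = (0.779981, -0.007800)
  predictor → (0.904797, 0.008752)
  k2 = (0.904782, -0.007919)
  → (0.914781, 0.008742)
(u(1.46), v(1.46)) ≈ (0.9148, 0.0087)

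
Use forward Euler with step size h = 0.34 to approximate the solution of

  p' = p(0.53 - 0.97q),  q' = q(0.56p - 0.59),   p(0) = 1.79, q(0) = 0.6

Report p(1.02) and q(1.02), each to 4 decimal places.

Euler on (p,q): p_{n+1} = p_n + h·p', q_{n+1} = q_n + h·q'.
0.000000: (1.790000, 0.600000); f=(-0.093080, 0.247440) → (1.758353, 0.684130)
0.340000: (1.758353, 0.684130); f=(-0.234926, 0.270011) → (1.678478, 0.775933)
0.680000: (1.678478, 0.775933); f=(-0.373722, 0.271536) → (1.551413, 0.868255)
(p(1.02), q(1.02)) ≈ (1.5514, 0.8683)

1.5514, 0.8683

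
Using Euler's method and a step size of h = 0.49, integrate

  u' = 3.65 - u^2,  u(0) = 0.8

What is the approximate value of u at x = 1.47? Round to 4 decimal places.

2.1727

Euler: u_{n+1} = u_n + h·f(x_n, u_n).
x=0.000000, u=0.800000: f=3.010000 → u ← 0.800000 + 0.49·3.010000 = 2.274900
x=0.490000, u=2.274900: f=-1.525170 → u ← 2.274900 + 0.49·(-1.525170) = 1.527567
x=0.980000, u=1.527567: f=1.316540 → u ← 1.527567 + 0.49·1.316540 = 2.172671
u(1.47) ≈ 2.1727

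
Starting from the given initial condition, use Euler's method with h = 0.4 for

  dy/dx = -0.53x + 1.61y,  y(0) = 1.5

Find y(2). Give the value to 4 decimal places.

Euler: y_{n+1} = y_n + h·f(x_n, y_n).
x=0.000000, y=1.500000: f=2.415000 → y ← 1.500000 + 0.4·2.415000 = 2.466000
x=0.400000, y=2.466000: f=3.758260 → y ← 2.466000 + 0.4·3.758260 = 3.969304
x=0.800000, y=3.969304: f=5.966579 → y ← 3.969304 + 0.4·5.966579 = 6.355936
x=1.200000, y=6.355936: f=9.597057 → y ← 6.355936 + 0.4·9.597057 = 10.194758
x=1.600000, y=10.194758: f=15.565561 → y ← 10.194758 + 0.4·15.565561 = 16.420983
y(2) ≈ 16.4210

16.4210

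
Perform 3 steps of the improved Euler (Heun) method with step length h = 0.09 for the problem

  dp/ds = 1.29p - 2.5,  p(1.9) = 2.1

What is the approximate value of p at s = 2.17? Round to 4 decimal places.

2.1673

Heun: k1 = f(s_n, p_n); k2 = f(s_n + h, p_n + h·k1); p_{n+1} = p_n + (h/2)·(k1 + k2).
s=1.900000, p=2.100000:
  k1 = f(1.900000, 2.100000) = 0.209000
  k2 = f(1.990000, 2.118810) = 0.233265
  p ← 2.100000 + (0.09/2)·(0.209000 + 0.233265) = 2.119902
s=1.990000, p=2.119902:
  k1 = f(1.990000, 2.119902) = 0.234673
  k2 = f(2.080000, 2.141023) = 0.261919
  p ← 2.119902 + (0.09/2)·(0.234673 + 0.261919) = 2.142249
s=2.080000, p=2.142249:
  k1 = f(2.080000, 2.142249) = 0.263501
  k2 = f(2.170000, 2.165964) = 0.294093
  p ← 2.142249 + (0.09/2)·(0.263501 + 0.294093) = 2.167340
p(2.17) ≈ 2.1673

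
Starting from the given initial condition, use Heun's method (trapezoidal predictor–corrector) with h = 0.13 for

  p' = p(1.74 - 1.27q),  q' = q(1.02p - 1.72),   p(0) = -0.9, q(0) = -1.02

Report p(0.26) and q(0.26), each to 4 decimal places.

Heun on (p,q): k1 = f(x_n, state_n); k2 = f(x_n + h, state_n + h·k1); state_{n+1} = state_n + (h/2)·(k1 + k2).
0.000000: (-0.900000, -1.020000)
  k1 = (-2.731860, 2.690760)
  predictor → (-1.255142, -0.670201)
  k2 = (-3.252268, 2.010768)
  → (-1.288968, -0.714401)
0.130000: (-1.288968, -0.714401)
  k1 = (-3.412271, 2.168026)
  predictor → (-1.732564, -0.432557)
  k2 = (-3.966441, 1.508420)
  → (-1.768585, -0.475432)
(p(0.26), q(0.26)) ≈ (-1.7686, -0.4754)

-1.7686, -0.4754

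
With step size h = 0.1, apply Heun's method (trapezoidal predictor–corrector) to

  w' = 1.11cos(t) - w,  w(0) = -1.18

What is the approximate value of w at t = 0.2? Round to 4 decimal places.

Heun: k1 = f(t_n, w_n); k2 = f(t_n + h, w_n + h·k1); w_{n+1} = w_n + (h/2)·(k1 + k2).
t=0.000000, w=-1.180000:
  k1 = f(0.000000, -1.180000) = 2.290000
  k2 = f(0.100000, -0.951000) = 2.055455
  w ← -1.180000 + (0.1/2)·(2.290000 + 2.055455) = -0.962727
t=0.100000, w=-0.962727:
  k1 = f(0.100000, -0.962727) = 2.067182
  k2 = f(0.200000, -0.756009) = 1.843883
  w ← -0.962727 + (0.1/2)·(2.067182 + 1.843883) = -0.767174
w(0.2) ≈ -0.7672

-0.7672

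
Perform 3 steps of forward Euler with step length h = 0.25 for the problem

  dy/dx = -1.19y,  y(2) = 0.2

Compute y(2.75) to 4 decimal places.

0.0693

Euler: y_{n+1} = y_n + h·f(x_n, y_n).
x=2.000000, y=0.200000: f=-0.238000 → y ← 0.200000 + 0.25·(-0.238000) = 0.140500
x=2.250000, y=0.140500: f=-0.167195 → y ← 0.140500 + 0.25·(-0.167195) = 0.098701
x=2.500000, y=0.098701: f=-0.117454 → y ← 0.098701 + 0.25·(-0.117454) = 0.069338
y(2.75) ≈ 0.0693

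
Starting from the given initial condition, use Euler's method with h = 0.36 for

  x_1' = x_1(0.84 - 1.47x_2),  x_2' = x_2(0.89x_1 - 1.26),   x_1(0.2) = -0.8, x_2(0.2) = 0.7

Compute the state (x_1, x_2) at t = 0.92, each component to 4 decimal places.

Euler on (x_1,x_2): x_1_{n+1} = x_1_n + h·x_1', x_2_{n+1} = x_2_n + h·x_2'.
0.200000: (-0.800000, 0.700000); f=(0.151200, -1.380400) → (-0.745568, 0.203056)
0.560000: (-0.745568, 0.203056); f=(-0.403731, -0.390589) → (-0.890911, 0.062444)
(x_1(0.92), x_2(0.92)) ≈ (-0.8909, 0.0624)

-0.8909, 0.0624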